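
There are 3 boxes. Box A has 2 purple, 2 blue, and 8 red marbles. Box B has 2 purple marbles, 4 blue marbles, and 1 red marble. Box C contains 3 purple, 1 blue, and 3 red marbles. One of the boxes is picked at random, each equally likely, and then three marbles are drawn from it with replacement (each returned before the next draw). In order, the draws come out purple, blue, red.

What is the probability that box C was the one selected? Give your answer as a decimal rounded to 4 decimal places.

Compute the likelihood of the observed sequence for each case: P(data | box A) = (2/12)(2/12)(8/12) = 0.018519; P(data | box B) = (2/7)(4/7)(1/7) = 0.023324; P(data | box C) = (3/7)(1/7)(3/7) = 0.026239.
Multiplying each by its prior: 1/3 · 0.018519 = 0.0061728, 1/3 · 0.023324 = 0.0077745, 1/3 · 0.026239 = 0.0087464; with total 0.022694.
Hence P(box C | data) = (0.0087464) / (0.022694) = 0.38541.

0.3854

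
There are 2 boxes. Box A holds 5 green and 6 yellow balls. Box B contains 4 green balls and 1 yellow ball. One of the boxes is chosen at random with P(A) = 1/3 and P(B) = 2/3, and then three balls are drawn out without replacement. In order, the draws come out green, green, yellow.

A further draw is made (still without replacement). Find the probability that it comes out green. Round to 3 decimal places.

0.855

Under each hypothesis, the probability of the observed sequence is: P(data | box A) = (5/11)(4/10)(6/9) = 4/33; P(data | box B) = (4/5)(3/4)(1/3) = 1/5.
Weighting by the prior gives 1/3 · 4/33 = 4/99, 2/3 · 1/5 = 2/15; summing to 86/495.
Normalising, the posterior is P(box A | data) = 10/43, P(box B | data) = 33/43.
So P(green next | data) = Σ P(green next | H) P(H | data) = (3/8)(10/43) + (1)(33/43) = 147/172.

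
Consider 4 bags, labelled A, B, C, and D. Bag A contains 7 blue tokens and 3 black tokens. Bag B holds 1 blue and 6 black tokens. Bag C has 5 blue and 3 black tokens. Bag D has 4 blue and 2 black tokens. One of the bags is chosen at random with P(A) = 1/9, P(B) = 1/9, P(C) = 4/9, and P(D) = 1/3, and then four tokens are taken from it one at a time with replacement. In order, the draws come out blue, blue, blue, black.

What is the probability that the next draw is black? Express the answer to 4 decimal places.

Compute the likelihood of the observed sequence for each case: P(data | bag A) = (7/10)(7/10)(7/10)(3/10) = 0.1029; P(data | bag B) = (1/7)(1/7)(1/7)(6/7) = 0.002499; P(data | bag C) = (5/8)(5/8)(5/8)(3/8) = 0.091553; P(data | bag D) = (4/6)(4/6)(4/6)(2/6) = 0.098765.
Weighting by the prior gives 1/9 · 0.1029 = 0.011433, 1/9 · 0.002499 = 0.00027766, 4/9 · 0.091553 = 0.04069, 1/3 · 0.098765 = 0.032922; summing to 0.085323.
Normalising, the posterior is P(bag A | data) = 0.134, P(bag B | data) = 0.0032543, P(bag C | data) = 0.4769, P(bag D | data) = 0.38585.
The predictive probability is P(black next | data) = (3/10)(0.134) + (6/7)(0.0032543) + (3/8)(0.4769) + (1/3)(0.38585) = 0.35044.

0.3504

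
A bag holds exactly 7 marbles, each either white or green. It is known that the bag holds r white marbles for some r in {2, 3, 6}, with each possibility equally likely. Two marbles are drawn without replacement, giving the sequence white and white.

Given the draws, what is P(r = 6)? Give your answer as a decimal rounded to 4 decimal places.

For each hypothesis, P(data | H) works out to: P(data | r = 2) = (2/7)(1/6) = 1/21; P(data | r = 3) = (3/7)(2/6) = 1/7; P(data | r = 6) = (6/7)(5/6) = 5/7.
Weighting by the prior gives 1/3 · 1/21 = 1/63, 1/3 · 1/7 = 1/21, 1/3 · 5/7 = 5/21; with total 19/63.
So P(r = 6 | data) = (5/21) / (19/63) = 15/19.

0.7895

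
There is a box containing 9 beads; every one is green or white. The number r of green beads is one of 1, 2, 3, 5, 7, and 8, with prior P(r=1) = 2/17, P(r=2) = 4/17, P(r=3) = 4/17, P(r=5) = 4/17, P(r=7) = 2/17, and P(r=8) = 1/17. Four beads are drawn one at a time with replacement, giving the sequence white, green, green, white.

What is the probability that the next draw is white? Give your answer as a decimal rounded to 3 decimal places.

Compute the likelihood of the observed sequence for each case: P(data | r = 1) = (8/9)(1/9)(1/9)(8/9) = 0.0097546; P(data | r = 2) = (7/9)(2/9)(2/9)(7/9) = 0.029873; P(data | r = 3) = (6/9)(3/9)(3/9)(6/9) = 0.049383; P(data | r = 5) = (4/9)(5/9)(5/9)(4/9) = 0.060966; P(data | r = 7) = (2/9)(7/9)(7/9)(2/9) = 0.029873; P(data | r = 8) = (1/9)(8/9)(8/9)(1/9) = 0.0097546.
Multiplying each by its prior: 2/17 · 0.0097546 = 0.0011476, 4/17 · 0.029873 = 0.0070291, 4/17 · 0.049383 = 0.011619, 4/17 · 0.060966 = 0.014345, 2/17 · 0.029873 = 0.0035145, 1/17 · 0.0097546 = 0.0005738; with total 0.038229.
Dividing through by the total gives posterior P(r = 1 | data) = 0.030019, P(r = 2 | data) = 0.18386, P(r = 3 | data) = 0.30394, P(r = 5 | data) = 0.37523, P(r = 7 | data) = 0.091932, P(r = 8 | data) = 0.015009.
Averaging over the posterior, P(white next | data) = (8/9)(0.030019) + (7/9)(0.18386) + (2/3)(0.30394) + (4/9)(0.37523) + (2/9)(0.091932) + (1/9)(0.015009) = 0.56118.

0.561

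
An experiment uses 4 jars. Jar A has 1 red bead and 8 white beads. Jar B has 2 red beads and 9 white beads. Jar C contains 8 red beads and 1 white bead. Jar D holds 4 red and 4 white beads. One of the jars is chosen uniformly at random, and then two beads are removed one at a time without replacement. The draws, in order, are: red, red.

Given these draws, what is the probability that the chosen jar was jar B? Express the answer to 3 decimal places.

Compute the likelihood of the observed sequence for each case: P(data | jar A) = (1/9)(0/8) = 0; P(data | jar B) = (2/11)(1/10) = 0.018182; P(data | jar C) = (8/9)(7/8) = 0.77778; P(data | jar D) = (4/8)(3/7) = 0.21429.
Multiplying each by its prior: 1/4 · 0 = 0, 1/4 · 0.018182 = 0.0045455, 1/4 · 0.77778 = 0.19444, 1/4 · 0.21429 = 0.053571; with total 0.25256.
By Bayes' rule, P(jar B | data) = (0.0045455) / (0.25256) = 0.017997.

0.018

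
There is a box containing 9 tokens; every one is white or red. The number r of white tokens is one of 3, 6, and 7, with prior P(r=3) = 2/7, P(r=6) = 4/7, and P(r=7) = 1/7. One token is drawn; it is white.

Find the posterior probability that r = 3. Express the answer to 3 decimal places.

0.162

For each hypothesis, P(data | H) works out to: P(data | r = 3) = (3/9) = 1/3; P(data | r = 6) = (6/9) = 2/3; P(data | r = 7) = (7/9) = 7/9.
Multiplying each by its prior: 2/7 · 1/3 = 2/21, 4/7 · 2/3 = 8/21, 1/7 · 7/9 = 1/9; with total 37/63.
So P(r = 3 | data) = (2/21) / (37/63) = 6/37.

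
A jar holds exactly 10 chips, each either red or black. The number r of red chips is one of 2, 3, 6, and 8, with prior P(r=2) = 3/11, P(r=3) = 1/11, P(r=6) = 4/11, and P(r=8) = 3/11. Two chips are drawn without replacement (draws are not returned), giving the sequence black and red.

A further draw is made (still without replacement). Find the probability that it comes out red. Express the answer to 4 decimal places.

0.5317

The likelihood of the observed sequence under each hypothesis: P(data | r = 2) = (8/10)(2/9) = 8/45; P(data | r = 3) = (7/10)(3/9) = 7/30; P(data | r = 6) = (4/10)(6/9) = 4/15; P(data | r = 8) = (2/10)(8/9) = 8/45.
The prior-weighted likelihoods are 3/11 · 8/45 = 8/165, 1/11 · 7/30 = 7/330, 4/11 · 4/15 = 16/165, 3/11 · 8/45 = 8/165; these sum to 71/330.
The posterior is then P(r = 2 | data) = 16/71, P(r = 3 | data) = 7/71, P(r = 6 | data) = 32/71, P(r = 8 | data) = 16/71.
The predictive probability is P(red next | data) = (1/8)(16/71) + (1/4)(7/71) + (5/8)(32/71) + (7/8)(16/71) = 151/284.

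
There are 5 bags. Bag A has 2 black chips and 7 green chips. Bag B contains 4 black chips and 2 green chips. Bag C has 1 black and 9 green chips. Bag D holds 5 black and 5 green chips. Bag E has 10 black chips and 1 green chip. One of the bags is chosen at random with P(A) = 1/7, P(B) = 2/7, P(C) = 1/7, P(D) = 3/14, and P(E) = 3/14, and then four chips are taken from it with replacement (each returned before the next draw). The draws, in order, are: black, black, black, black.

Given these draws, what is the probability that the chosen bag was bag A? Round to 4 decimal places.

The likelihood of the observed sequence under each hypothesis: P(data | bag A) = (2/9)(2/9)(2/9)(2/9) = 0.0024387; P(data | bag B) = (4/6)(4/6)(4/6)(4/6) = 0.19753; P(data | bag C) = (1/10)(1/10)(1/10)(1/10) = 0.0001; P(data | bag D) = (5/10)(5/10)(5/10)(5/10) = 0.0625; P(data | bag E) = (10/11)(10/11)(10/11)(10/11) = 0.68301.
Multiplying each by its prior: 1/7 · 0.0024387 = 0.00034838, 2/7 · 0.19753 = 0.056437, 1/7 · 0.0001 = 1.4286e-05, 3/14 · 0.0625 = 0.013393, 3/14 · 0.68301 = 0.14636; with total 0.21655.
Hence P(bag A | data) = (0.00034838) / (0.21655) = 0.0016087.

0.0016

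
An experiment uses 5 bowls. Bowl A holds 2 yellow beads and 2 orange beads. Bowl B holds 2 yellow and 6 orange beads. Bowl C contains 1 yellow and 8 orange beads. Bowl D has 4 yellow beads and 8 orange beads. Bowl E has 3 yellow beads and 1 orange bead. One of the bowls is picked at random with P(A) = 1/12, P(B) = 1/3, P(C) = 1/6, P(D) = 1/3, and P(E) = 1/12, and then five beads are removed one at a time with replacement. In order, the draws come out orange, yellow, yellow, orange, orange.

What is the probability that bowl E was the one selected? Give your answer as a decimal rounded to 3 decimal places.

The likelihood of the observed sequence under each hypothesis: P(data | bowl A) = (2/4)(2/4)(2/4)(2/4)(2/4) = 0.03125; P(data | bowl B) = (6/8)(2/8)(2/8)(6/8)(6/8) = 0.026367; P(data | bowl C) = (8/9)(1/9)(1/9)(8/9)(8/9) = 0.0086708; P(data | bowl D) = (8/12)(4/12)(4/12)(8/12)(8/12) = 0.032922; P(data | bowl E) = (1/4)(3/4)(3/4)(1/4)(1/4) = 0.0087891.
Multiplying each by its prior: 1/12 · 0.03125 = 0.0026042, 1/3 · 0.026367 = 0.0087891, 1/6 · 0.0086708 = 0.0014451, 1/3 · 0.032922 = 0.010974, 1/12 · 0.0087891 = 0.00073242; summing to 0.024545.
By Bayes' rule, P(bowl E | data) = (0.00073242) / (0.024545) = 0.02984.

0.030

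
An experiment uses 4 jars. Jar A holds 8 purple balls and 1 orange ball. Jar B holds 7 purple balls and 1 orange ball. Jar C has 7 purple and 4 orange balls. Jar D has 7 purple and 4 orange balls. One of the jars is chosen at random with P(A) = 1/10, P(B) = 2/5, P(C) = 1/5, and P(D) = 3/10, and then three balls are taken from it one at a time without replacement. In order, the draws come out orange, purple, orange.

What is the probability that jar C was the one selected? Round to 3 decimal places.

0.400

The likelihood of the observed sequence under each hypothesis: P(data | jar A) = (1/9)(8/8)(0/7) = 0; P(data | jar B) = (1/8)(7/7)(0/6) = 0; P(data | jar C) = (4/11)(7/10)(3/9) = 14/165; P(data | jar D) = (4/11)(7/10)(3/9) = 14/165.
The prior-weighted likelihoods are 1/10 · 0 = 0, 2/5 · 0 = 0, 1/5 · 14/165 = 14/825, 3/10 · 14/165 = 7/275; with total 7/165.
Therefore the posterior P(jar C | data) = (14/825) / (7/165) = 2/5.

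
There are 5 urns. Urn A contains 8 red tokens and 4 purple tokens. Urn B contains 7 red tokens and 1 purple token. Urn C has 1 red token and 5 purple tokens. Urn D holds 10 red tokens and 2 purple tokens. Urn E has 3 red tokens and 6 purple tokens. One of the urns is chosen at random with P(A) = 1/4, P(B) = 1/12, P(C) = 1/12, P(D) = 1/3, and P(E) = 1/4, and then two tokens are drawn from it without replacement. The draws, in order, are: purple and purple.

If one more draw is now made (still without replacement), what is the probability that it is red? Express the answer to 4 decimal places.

0.4361

Compute the likelihood of the observed sequence for each case: P(data | urn A) = (4/12)(3/11) = 1/11; P(data | urn B) = (1/8)(0/7) = 0; P(data | urn C) = (5/6)(4/5) = 2/3; P(data | urn D) = (2/12)(1/11) = 1/66; P(data | urn E) = (6/9)(5/8) = 5/12.
Multiplying each by its prior: 1/4 · 1/11 = 1/44, 1/12 · 0 = 0, 1/12 · 2/3 = 1/18, 1/3 · 1/66 = 1/198, 1/4 · 5/12 = 5/48; with total 3/16.
Dividing through by the total gives posterior P(urn A | data) = 0.12121, P(urn B | data) = 0, P(urn C | data) = 0.2963, P(urn D | data) = 0.026936, P(urn E | data) = 0.55556.
Averaging over the posterior, P(red next | data) = (4/5)(0.12121) + (1/4)(0.2963) + (1)(0.026936) + (3/7)(0.55556) = 0.43608.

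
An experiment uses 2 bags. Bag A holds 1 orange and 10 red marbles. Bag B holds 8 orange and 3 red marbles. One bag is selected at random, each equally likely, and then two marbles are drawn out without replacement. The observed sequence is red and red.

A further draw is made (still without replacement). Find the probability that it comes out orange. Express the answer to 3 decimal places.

Compute the likelihood of the observed sequence for each case: P(data | bag A) = (10/11)(9/10) = 9/11; P(data | bag B) = (3/11)(2/10) = 3/55.
The prior-weighted likelihoods are 1/2 · 9/11 = 9/22, 1/2 · 3/55 = 3/110; these sum to 24/55.
Normalising, the posterior is P(bag A | data) = 15/16, P(bag B | data) = 1/16.
The predictive probability is P(orange next | data) = (1/9)(15/16) + (8/9)(1/16) = 23/144.

0.160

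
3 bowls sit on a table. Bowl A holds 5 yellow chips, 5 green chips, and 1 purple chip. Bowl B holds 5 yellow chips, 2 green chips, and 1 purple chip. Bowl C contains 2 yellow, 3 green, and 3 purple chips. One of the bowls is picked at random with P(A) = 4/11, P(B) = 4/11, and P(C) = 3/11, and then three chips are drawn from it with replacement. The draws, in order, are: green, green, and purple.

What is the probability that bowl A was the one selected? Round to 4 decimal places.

Compute the likelihood of the observed sequence for each case: P(data | bowl A) = (5/11)(5/11)(1/11) = 0.018783; P(data | bowl B) = (2/8)(2/8)(1/8) = 0.0078125; P(data | bowl C) = (3/8)(3/8)(3/8) = 0.052734.
The prior-weighted likelihoods are 4/11 · 0.018783 = 0.0068301, 4/11 · 0.0078125 = 0.0028409, 3/11 · 0.052734 = 0.014382; summing to 0.024053.
Therefore the posterior P(bowl A | data) = (0.0068301) / (0.024053) = 0.28396.

0.2840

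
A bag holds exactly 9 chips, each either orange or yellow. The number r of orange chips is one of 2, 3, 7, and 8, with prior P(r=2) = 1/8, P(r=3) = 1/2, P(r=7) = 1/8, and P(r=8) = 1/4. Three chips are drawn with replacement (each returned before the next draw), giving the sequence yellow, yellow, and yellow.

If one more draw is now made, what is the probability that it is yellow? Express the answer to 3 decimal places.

0.694

Under each hypothesis, the probability of the observed sequence is: P(data | r = 2) = (7/9)(7/9)(7/9) = 0.47051; P(data | r = 3) = (6/9)(6/9)(6/9) = 0.2963; P(data | r = 7) = (2/9)(2/9)(2/9) = 0.010974; P(data | r = 8) = (1/9)(1/9)(1/9) = 0.0013717.
Weighting by the prior gives 1/8 · 0.47051 = 0.058813, 1/2 · 0.2963 = 0.14815, 1/8 · 0.010974 = 0.0013717, 1/4 · 0.0013717 = 0.00034294; with total 0.20868.
The posterior is then P(r = 2 | data) = 0.28184, P(r = 3 | data) = 0.70994, P(r = 7 | data) = 0.0065735, P(r = 8 | data) = 0.0016434.
Averaging over the posterior, P(yellow next | data) = (7/9)(0.28184) + (2/3)(0.70994) + (2/9)(0.0065735) + (1/9)(0.0016434) = 0.69415.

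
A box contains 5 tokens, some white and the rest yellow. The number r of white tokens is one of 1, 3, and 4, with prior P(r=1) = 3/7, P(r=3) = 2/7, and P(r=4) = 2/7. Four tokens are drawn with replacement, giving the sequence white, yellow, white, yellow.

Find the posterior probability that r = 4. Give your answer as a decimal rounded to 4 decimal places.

0.2105

Under each hypothesis, the probability of the observed sequence is: P(data | r = 1) = (1/5)(4/5)(1/5)(4/5) = 0.0256; P(data | r = 3) = (3/5)(2/5)(3/5)(2/5) = 0.0576; P(data | r = 4) = (4/5)(1/5)(4/5)(1/5) = 0.0256.
Multiplying each by its prior: 3/7 · 0.0256 = 0.010971, 2/7 · 0.0576 = 0.016457, 2/7 · 0.0256 = 0.0073143; these sum to 0.034743.
Hence P(r = 4 | data) = (0.0073143) / (0.034743) = 0.21053.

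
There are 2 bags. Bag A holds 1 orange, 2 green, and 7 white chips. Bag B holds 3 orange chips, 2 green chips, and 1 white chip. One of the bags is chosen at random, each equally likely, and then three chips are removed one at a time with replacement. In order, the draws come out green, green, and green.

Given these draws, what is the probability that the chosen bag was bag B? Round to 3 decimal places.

0.822

The likelihood of the observed sequence under each hypothesis: P(data | bag A) = (2/10)(2/10)(2/10) = 0.008; P(data | bag B) = (2/6)(2/6)(2/6) = 0.037037.
Multiplying each by its prior: 1/2 · 0.008 = 0.004, 1/2 · 0.037037 = 0.018519; these sum to 0.022519.
Therefore the posterior P(bag B | data) = (0.018519) / (0.022519) = 0.82237.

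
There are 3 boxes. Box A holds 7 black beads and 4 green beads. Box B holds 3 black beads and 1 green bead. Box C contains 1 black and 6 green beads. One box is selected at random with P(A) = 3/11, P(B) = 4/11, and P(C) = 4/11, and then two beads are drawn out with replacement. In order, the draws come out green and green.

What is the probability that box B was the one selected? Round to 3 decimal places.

0.070

Compute the likelihood of the observed sequence for each case: P(data | box A) = (4/11)(4/11) = 0.13223; P(data | box B) = (1/4)(1/4) = 0.0625; P(data | box C) = (6/7)(6/7) = 0.73469.
The prior-weighted likelihoods are 3/11 · 0.13223 = 0.036063, 4/11 · 0.0625 = 0.022727, 4/11 · 0.73469 = 0.26716; these sum to 0.32595.
By Bayes' rule, P(box B | data) = (0.022727) / (0.32595) = 0.069726.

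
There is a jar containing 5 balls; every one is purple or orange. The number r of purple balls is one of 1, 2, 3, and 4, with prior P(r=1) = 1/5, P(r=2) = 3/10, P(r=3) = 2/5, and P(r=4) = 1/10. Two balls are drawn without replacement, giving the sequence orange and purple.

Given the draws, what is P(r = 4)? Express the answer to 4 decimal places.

0.0741

The likelihood of the observed sequence under each hypothesis: P(data | r = 1) = (4/5)(1/4) = 1/5; P(data | r = 2) = (3/5)(2/4) = 3/10; P(data | r = 3) = (2/5)(3/4) = 3/10; P(data | r = 4) = (1/5)(4/4) = 1/5.
Weighting by the prior gives 1/5 · 1/5 = 1/25, 3/10 · 3/10 = 9/100, 2/5 · 3/10 = 3/25, 1/10 · 1/5 = 1/50; with total 27/100.
Therefore the posterior P(r = 4 | data) = (1/50) / (27/100) = 2/27.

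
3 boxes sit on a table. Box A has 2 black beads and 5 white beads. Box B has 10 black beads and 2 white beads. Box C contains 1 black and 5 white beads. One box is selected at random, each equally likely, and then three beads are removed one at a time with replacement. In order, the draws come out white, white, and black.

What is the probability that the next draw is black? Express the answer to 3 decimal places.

0.282

Under each hypothesis, the probability of the observed sequence is: P(data | box A) = (5/7)(5/7)(2/7) = 0.14577; P(data | box B) = (2/12)(2/12)(10/12) = 0.023148; P(data | box C) = (5/6)(5/6)(1/6) = 0.11574.
Multiplying each by its prior: 1/3 · 0.14577 = 0.048591, 1/3 · 0.023148 = 0.007716, 1/3 · 0.11574 = 0.03858; these sum to 0.094887.
Normalising, the posterior is P(box A | data) = 0.51209, P(box B | data) = 0.081318, P(box C | data) = 0.40659.
The predictive probability is P(black next | data) = (2/7)(0.51209) + (5/6)(0.081318) + (1/6)(0.40659) = 0.28184.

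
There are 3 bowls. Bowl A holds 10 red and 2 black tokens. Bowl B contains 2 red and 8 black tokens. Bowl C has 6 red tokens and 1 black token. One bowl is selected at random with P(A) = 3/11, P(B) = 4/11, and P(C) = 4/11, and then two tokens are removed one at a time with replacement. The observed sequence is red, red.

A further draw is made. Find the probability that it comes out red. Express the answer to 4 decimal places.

0.8273

The likelihood of the observed sequence under each hypothesis: P(data | bowl A) = (10/12)(10/12) = 0.69444; P(data | bowl B) = (2/10)(2/10) = 0.04; P(data | bowl C) = (6/7)(6/7) = 0.73469.
Weighting by the prior gives 3/11 · 0.69444 = 0.18939, 4/11 · 0.04 = 0.014545, 4/11 · 0.73469 = 0.26716; these sum to 0.4711.
Normalising, the posterior is P(bowl A | data) = 0.40202, P(bowl B | data) = 0.030875, P(bowl C | data) = 0.5671.
Averaging over the posterior, P(red next | data) = (5/6)(0.40202) + (1/5)(0.030875) + (6/7)(0.5671) = 0.82728.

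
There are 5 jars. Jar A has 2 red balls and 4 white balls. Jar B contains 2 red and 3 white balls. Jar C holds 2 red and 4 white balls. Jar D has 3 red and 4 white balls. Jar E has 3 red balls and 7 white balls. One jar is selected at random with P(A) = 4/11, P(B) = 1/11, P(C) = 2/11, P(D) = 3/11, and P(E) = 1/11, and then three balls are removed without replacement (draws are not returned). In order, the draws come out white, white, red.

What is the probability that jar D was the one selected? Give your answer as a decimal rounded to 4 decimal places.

0.2462

Compute the likelihood of the observed sequence for each case: P(data | jar A) = (4/6)(3/5)(2/4) = 1/5; P(data | jar B) = (3/5)(2/4)(2/3) = 1/5; P(data | jar C) = (4/6)(3/5)(2/4) = 1/5; P(data | jar D) = (4/7)(3/6)(3/5) = 6/35; P(data | jar E) = (7/10)(6/9)(3/8) = 7/40.
The prior-weighted likelihoods are 4/11 · 1/5 = 4/55, 1/11 · 1/5 = 1/55, 2/11 · 1/5 = 2/55, 3/11 · 6/35 = 18/385, 1/11 · 7/40 = 7/440; with total 117/616.
So P(jar D | data) = (18/385) / (117/616) = 16/65.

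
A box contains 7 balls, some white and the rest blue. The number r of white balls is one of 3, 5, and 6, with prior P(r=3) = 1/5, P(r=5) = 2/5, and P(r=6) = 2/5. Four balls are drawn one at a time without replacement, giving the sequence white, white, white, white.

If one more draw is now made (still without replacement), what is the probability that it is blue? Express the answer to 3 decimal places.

For each hypothesis, P(data | H) works out to: P(data | r = 3) = (3/7)(2/6)(1/5)(0/4) = 0; P(data | r = 5) = (5/7)(4/6)(3/5)(2/4) = 1/7; P(data | r = 6) = (6/7)(5/6)(4/5)(3/4) = 3/7.
Multiplying each by its prior: 1/5 · 0 = 0, 2/5 · 1/7 = 2/35, 2/5 · 3/7 = 6/35; these sum to 8/35.
Dividing through by the total gives posterior P(r = 3 | data) = 0, P(r = 5 | data) = 1/4, P(r = 6 | data) = 3/4.
The predictive probability is P(blue next | data) = (2/3)(1/4) + (1/3)(3/4) = 5/12.

0.417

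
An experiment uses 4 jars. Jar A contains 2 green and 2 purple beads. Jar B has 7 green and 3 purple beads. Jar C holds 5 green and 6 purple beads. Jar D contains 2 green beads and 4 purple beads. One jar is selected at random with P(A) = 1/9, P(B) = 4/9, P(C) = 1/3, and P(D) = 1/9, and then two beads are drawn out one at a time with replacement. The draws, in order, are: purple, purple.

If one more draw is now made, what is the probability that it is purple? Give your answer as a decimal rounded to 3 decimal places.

0.522

Under each hypothesis, the probability of the observed sequence is: P(data | jar A) = (2/4)(2/4) = 0.25; P(data | jar B) = (3/10)(3/10) = 0.09; P(data | jar C) = (6/11)(6/11) = 0.29752; P(data | jar D) = (4/6)(4/6) = 0.44444.
Multiplying each by its prior: 1/9 · 0.25 = 0.027778, 4/9 · 0.09 = 0.04, 1/3 · 0.29752 = 0.099174, 1/9 · 0.44444 = 0.049383; summing to 0.21633.
The posterior is then P(jar A | data) = 0.1284, P(jar B | data) = 0.1849, P(jar C | data) = 0.45843, P(jar D | data) = 0.22827.
Averaging over the posterior, P(purple next | data) = (1/2)(0.1284) + (3/10)(0.1849) + (6/11)(0.45843) + (2/3)(0.22827) = 0.5219.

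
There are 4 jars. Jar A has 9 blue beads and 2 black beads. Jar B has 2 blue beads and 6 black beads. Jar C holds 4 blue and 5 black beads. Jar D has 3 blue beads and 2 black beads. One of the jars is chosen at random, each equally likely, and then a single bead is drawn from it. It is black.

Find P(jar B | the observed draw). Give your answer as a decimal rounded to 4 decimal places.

0.3974

Compute the likelihood of this draw for each case: P(data | jar A) = (2/11) = 0.18182; P(data | jar B) = (6/8) = 0.75; P(data | jar C) = (5/9) = 0.55556; P(data | jar D) = (2/5) = 0.4.
Multiplying each by its prior: 1/4 · 0.18182 = 0.045455, 1/4 · 0.75 = 0.1875, 1/4 · 0.55556 = 0.13889, 1/4 · 0.4 = 0.1; summing to 0.47184.
Therefore the posterior P(jar B | data) = (0.1875) / (0.47184) = 0.39738.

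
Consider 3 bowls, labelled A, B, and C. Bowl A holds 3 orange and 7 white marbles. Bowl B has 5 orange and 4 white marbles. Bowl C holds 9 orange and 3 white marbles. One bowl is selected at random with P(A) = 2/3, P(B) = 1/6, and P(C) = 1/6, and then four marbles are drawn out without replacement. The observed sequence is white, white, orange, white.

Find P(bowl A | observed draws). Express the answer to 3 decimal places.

Compute the likelihood of the observed sequence for each case: P(data | bowl A) = (7/10)(6/9)(3/8)(5/7) = 0.125; P(data | bowl B) = (4/9)(3/8)(5/7)(2/6) = 0.039683; P(data | bowl C) = (3/12)(2/11)(9/10)(1/9) = 0.0045455.
Multiplying each by its prior: 2/3 · 0.125 = 0.083333, 1/6 · 0.039683 = 0.0066138, 1/6 · 0.0045455 = 0.00075758; with total 0.090705.
By Bayes' rule, P(bowl A | data) = (0.083333) / (0.090705) = 0.91873.

0.919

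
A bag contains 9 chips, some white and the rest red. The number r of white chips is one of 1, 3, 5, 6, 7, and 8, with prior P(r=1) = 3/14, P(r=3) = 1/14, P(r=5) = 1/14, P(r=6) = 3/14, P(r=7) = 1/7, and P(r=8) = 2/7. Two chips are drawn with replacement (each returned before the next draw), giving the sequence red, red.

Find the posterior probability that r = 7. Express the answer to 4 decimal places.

0.0283

The likelihood of the observed sequence under each hypothesis: P(data | r = 1) = (8/9)(8/9) = 0.79012; P(data | r = 3) = (6/9)(6/9) = 0.44444; P(data | r = 5) = (4/9)(4/9) = 0.19753; P(data | r = 6) = (3/9)(3/9) = 0.11111; P(data | r = 7) = (2/9)(2/9) = 0.049383; P(data | r = 8) = (1/9)(1/9) = 0.012346.
The prior-weighted likelihoods are 3/14 · 0.79012 = 0.16931, 1/14 · 0.44444 = 0.031746, 1/14 · 0.19753 = 0.014109, 3/14 · 0.11111 = 0.02381, 1/7 · 0.049383 = 0.0070547, 2/7 · 0.012346 = 0.0035273; these sum to 0.24956.
Hence P(r = 7 | data) = (0.0070547) / (0.24956) = 0.028269.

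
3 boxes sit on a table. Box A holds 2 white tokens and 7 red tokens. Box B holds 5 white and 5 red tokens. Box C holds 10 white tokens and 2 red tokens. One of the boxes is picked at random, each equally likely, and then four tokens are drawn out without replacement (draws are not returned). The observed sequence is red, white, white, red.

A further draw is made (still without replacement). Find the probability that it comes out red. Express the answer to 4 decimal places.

Compute the likelihood of the observed sequence for each case: P(data | box A) = (7/9)(2/8)(1/7)(6/6) = 0.027778; P(data | box B) = (5/10)(5/9)(4/8)(4/7) = 0.079365; P(data | box C) = (2/12)(10/11)(9/10)(1/9) = 0.015152.
The prior-weighted likelihoods are 1/3 · 0.027778 = 0.0092593, 1/3 · 0.079365 = 0.026455, 1/3 · 0.015152 = 0.0050505; with total 0.040765.
Normalising, the posterior is P(box A | data) = 0.22714, P(box B | data) = 0.64897, P(box C | data) = 0.12389.
So P(red next | data) = Σ P(red next | H) P(H | data) = (1)(0.22714) + (1/2)(0.64897) + (0)(0.12389) = 0.55162.

0.5516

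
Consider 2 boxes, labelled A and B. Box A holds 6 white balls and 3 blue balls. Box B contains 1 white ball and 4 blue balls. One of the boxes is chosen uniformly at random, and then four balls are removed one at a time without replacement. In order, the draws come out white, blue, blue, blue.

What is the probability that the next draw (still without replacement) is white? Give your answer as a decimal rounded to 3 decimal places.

0.056

The likelihood of the observed sequence under each hypothesis: P(data | box A) = (6/9)(3/8)(2/7)(1/6) = 1/84; P(data | box B) = (1/5)(4/4)(3/3)(2/2) = 1/5.
Multiplying each by its prior: 1/2 · 1/84 = 1/168, 1/2 · 1/5 = 1/10; with total 89/840.
Normalising, the posterior is P(box A | data) = 5/89, P(box B | data) = 84/89.
The predictive probability is P(white next | data) = (1)(5/89) + (0)(84/89) = 5/89.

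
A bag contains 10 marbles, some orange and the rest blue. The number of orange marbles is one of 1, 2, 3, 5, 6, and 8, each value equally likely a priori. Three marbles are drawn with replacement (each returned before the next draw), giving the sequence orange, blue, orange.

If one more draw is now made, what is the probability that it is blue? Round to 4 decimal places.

0.4461

For each hypothesis, P(data | H) works out to: P(data | r = 1) = (1/10)(9/10)(1/10) = 0.009; P(data | r = 2) = (2/10)(8/10)(2/10) = 0.032; P(data | r = 3) = (3/10)(7/10)(3/10) = 0.063; P(data | r = 5) = (5/10)(5/10)(5/10) = 0.125; P(data | r = 6) = (6/10)(4/10)(6/10) = 0.144; P(data | r = 8) = (8/10)(2/10)(8/10) = 0.128.
Multiplying each by its prior: 1/6 · 0.009 = 0.0015, 1/6 · 0.032 = 0.0053333, 1/6 · 0.063 = 0.0105, 1/6 · 0.125 = 0.020833, 1/6 · 0.144 = 0.024, 1/6 · 0.128 = 0.021333; with total 0.0835.
The posterior is then P(r = 1 | data) = 0.017964, P(r = 2 | data) = 0.063872, P(r = 3 | data) = 0.12575, P(r = 5 | data) = 0.2495, P(r = 6 | data) = 0.28743, P(r = 8 | data) = 0.25549.
So P(blue next | data) = Σ P(blue next | H) P(H | data) = (9/10)(0.017964) + (4/5)(0.063872) + (7/10)(0.12575) + (1/2)(0.2495) + (2/5)(0.28743) + (1/5)(0.25549) = 0.44611.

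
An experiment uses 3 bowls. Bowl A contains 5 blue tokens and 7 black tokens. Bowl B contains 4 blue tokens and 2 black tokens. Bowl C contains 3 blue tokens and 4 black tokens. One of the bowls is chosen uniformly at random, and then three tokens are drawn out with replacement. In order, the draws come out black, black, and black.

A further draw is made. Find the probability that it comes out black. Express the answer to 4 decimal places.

The likelihood of the observed sequence under each hypothesis: P(data | bowl A) = (7/12)(7/12)(7/12) = 0.1985; P(data | bowl B) = (2/6)(2/6)(2/6) = 0.037037; P(data | bowl C) = (4/7)(4/7)(4/7) = 0.18659.
The prior-weighted likelihoods are 1/3 · 0.1985 = 0.066165, 1/3 · 0.037037 = 0.012346, 1/3 · 0.18659 = 0.062196; these sum to 0.14071.
Normalising, the posterior is P(bowl A | data) = 0.47023, P(bowl B | data) = 0.08774, P(bowl C | data) = 0.44203.
So P(black next | data) = Σ P(black next | H) P(H | data) = (7/12)(0.47023) + (1/3)(0.08774) + (4/7)(0.44203) = 0.55614.

0.5561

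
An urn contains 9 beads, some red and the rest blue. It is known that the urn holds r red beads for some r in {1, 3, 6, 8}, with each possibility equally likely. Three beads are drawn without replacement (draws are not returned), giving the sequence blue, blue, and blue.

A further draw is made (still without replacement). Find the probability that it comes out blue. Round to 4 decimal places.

The likelihood of the observed sequence under each hypothesis: P(data | r = 1) = (8/9)(7/8)(6/7) = 2/3; P(data | r = 3) = (6/9)(5/8)(4/7) = 5/21; P(data | r = 6) = (3/9)(2/8)(1/7) = 1/84; P(data | r = 8) = (1/9)(0/8) = 0.
The prior-weighted likelihoods are 1/4 · 2/3 = 1/6, 1/4 · 5/21 = 5/84, 1/4 · 1/84 = 1/336, 1/4 · 0 = 0; these sum to 11/48.
Dividing through by the total gives posterior P(r = 1 | data) = 8/11, P(r = 3 | data) = 20/77, P(r = 6 | data) = 1/77, P(r = 8 | data) = 0.
Averaging over the posterior, P(blue next | data) = (5/6)(8/11) + (1/2)(20/77) + (0)(1/77) = 170/231.

0.7359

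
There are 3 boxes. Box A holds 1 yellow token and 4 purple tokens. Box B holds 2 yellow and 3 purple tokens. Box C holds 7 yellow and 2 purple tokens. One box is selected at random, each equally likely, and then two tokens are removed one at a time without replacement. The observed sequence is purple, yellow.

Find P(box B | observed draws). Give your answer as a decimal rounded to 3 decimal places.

For each hypothesis, P(data | H) works out to: P(data | box A) = (4/5)(1/4) = 1/5; P(data | box B) = (3/5)(2/4) = 3/10; P(data | box C) = (2/9)(7/8) = 7/36.
Weighting by the prior gives 1/3 · 1/5 = 1/15, 1/3 · 3/10 = 1/10, 1/3 · 7/36 = 7/108; with total 25/108.
By Bayes' rule, P(box B | data) = (1/10) / (25/108) = 54/125.

0.432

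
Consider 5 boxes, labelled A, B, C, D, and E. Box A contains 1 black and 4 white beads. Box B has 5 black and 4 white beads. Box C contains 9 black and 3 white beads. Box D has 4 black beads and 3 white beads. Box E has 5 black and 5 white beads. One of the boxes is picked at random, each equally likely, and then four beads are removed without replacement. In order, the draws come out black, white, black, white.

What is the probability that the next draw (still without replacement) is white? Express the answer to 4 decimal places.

0.3723

The likelihood of the observed sequence under each hypothesis: P(data | box A) = (1/5)(4/4)(0/3) = 0; P(data | box B) = (5/9)(4/8)(4/7)(3/6) = 0.079365; P(data | box C) = (9/12)(3/11)(8/10)(2/9) = 0.036364; P(data | box D) = (4/7)(3/6)(3/5)(2/4) = 0.085714; P(data | box E) = (5/10)(5/9)(4/8)(4/7) = 0.079365.
Multiplying each by its prior: 1/5 · 0 = 0, 1/5 · 0.079365 = 0.015873, 1/5 · 0.036364 = 0.0072727, 1/5 · 0.085714 = 0.017143, 1/5 · 0.079365 = 0.015873; with total 0.056162.
The posterior is then P(box A | data) = 0, P(box B | data) = 0.28263, P(box C | data) = 0.1295, P(box D | data) = 0.30524, P(box E | data) = 0.28263.
So P(white next | data) = Σ P(white next | H) P(H | data) = (2/5)(0.28263) + (1/8)(0.1295) + (1/3)(0.30524) + (1/2)(0.28263) = 0.3723.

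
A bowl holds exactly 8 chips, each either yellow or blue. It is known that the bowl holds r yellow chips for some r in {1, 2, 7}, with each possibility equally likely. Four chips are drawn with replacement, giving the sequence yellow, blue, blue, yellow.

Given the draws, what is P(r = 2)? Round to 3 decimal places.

0.595

The likelihood of the observed sequence under each hypothesis: P(data | r = 1) = (1/8)(7/8)(7/8)(1/8) = 0.011963; P(data | r = 2) = (2/8)(6/8)(6/8)(2/8) = 0.035156; P(data | r = 7) = (7/8)(1/8)(1/8)(7/8) = 0.011963.
Multiplying each by its prior: 1/3 · 0.011963 = 0.0039876, 1/3 · 0.035156 = 0.011719, 1/3 · 0.011963 = 0.0039876; summing to 0.019694.
Therefore the posterior P(r = 2 | data) = (0.011719) / (0.019694) = 0.59504.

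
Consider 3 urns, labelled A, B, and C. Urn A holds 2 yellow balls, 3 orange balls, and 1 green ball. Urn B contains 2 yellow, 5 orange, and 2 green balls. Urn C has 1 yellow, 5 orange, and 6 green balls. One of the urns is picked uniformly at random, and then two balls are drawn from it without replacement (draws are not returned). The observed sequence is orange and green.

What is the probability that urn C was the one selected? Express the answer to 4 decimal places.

0.4875

The likelihood of the observed sequence under each hypothesis: P(data | urn A) = (3/6)(1/5) = 0.1; P(data | urn B) = (5/9)(2/8) = 0.13889; P(data | urn C) = (5/12)(6/11) = 0.22727.
Multiplying each by its prior: 1/3 · 0.1 = 0.033333, 1/3 · 0.13889 = 0.046296, 1/3 · 0.22727 = 0.075758; summing to 0.15539.
So P(urn C | data) = (0.075758) / (0.15539) = 0.48754.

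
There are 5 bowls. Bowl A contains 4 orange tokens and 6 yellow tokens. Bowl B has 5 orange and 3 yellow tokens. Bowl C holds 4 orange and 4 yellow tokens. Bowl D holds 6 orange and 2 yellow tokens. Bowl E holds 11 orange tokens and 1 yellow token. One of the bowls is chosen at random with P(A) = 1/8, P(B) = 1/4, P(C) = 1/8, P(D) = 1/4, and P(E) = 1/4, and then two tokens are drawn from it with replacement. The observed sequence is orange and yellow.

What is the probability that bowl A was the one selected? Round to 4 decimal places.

0.1615

Compute the likelihood of the observed sequence for each case: P(data | bowl A) = (4/10)(6/10) = 0.24; P(data | bowl B) = (5/8)(3/8) = 0.23438; P(data | bowl C) = (4/8)(4/8) = 0.25; P(data | bowl D) = (6/8)(2/8) = 0.1875; P(data | bowl E) = (11/12)(1/12) = 0.076389.
The prior-weighted likelihoods are 1/8 · 0.24 = 0.03, 1/4 · 0.23438 = 0.058594, 1/8 · 0.25 = 0.03125, 1/4 · 0.1875 = 0.046875, 1/4 · 0.076389 = 0.019097; summing to 0.18582.
Hence P(bowl A | data) = (0.03) / (0.18582) = 0.16145.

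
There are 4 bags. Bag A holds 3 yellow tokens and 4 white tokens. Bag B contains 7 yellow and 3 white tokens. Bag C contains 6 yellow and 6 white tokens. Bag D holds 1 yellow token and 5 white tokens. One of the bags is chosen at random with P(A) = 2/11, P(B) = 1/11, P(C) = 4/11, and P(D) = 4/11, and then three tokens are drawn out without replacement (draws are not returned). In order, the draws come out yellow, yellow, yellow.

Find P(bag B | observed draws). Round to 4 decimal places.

Under each hypothesis, the probability of the observed sequence is: P(data | bag A) = (3/7)(2/6)(1/5) = 0.028571; P(data | bag B) = (7/10)(6/9)(5/8) = 0.29167; P(data | bag C) = (6/12)(5/11)(4/10) = 0.090909; P(data | bag D) = (1/6)(0/5) = 0.
The prior-weighted likelihoods are 2/11 · 0.028571 = 0.0051948, 1/11 · 0.29167 = 0.026515, 4/11 · 0.090909 = 0.033058, 4/11 · 0 = 0; these sum to 0.064768.
So P(bag B | data) = (0.026515) / (0.064768) = 0.40939.

0.4094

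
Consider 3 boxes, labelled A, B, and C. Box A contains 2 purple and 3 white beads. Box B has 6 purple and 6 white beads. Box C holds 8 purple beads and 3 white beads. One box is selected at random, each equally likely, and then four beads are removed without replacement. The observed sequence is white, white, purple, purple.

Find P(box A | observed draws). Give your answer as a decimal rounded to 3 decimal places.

For each hypothesis, P(data | H) works out to: P(data | box A) = (3/5)(2/4)(2/3)(1/2) = 1/10; P(data | box B) = (6/12)(5/11)(6/10)(5/9) = 5/66; P(data | box C) = (3/11)(2/10)(8/9)(7/8) = 7/165.
The prior-weighted likelihoods are 1/3 · 1/10 = 1/30, 1/3 · 5/66 = 5/198, 1/3 · 7/165 = 7/495; these sum to 4/55.
By Bayes' rule, P(box A | data) = (1/30) / (4/55) = 11/24.

0.458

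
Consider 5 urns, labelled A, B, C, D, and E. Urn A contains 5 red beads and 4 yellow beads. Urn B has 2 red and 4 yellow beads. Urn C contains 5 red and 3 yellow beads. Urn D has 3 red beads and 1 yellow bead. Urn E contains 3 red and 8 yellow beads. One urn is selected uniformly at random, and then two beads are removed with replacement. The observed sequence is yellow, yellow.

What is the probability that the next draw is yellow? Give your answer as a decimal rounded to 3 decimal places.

0.609

Compute the likelihood of the observed sequence for each case: P(data | urn A) = (4/9)(4/9) = 0.19753; P(data | urn B) = (4/6)(4/6) = 0.44444; P(data | urn C) = (3/8)(3/8) = 0.14062; P(data | urn D) = (1/4)(1/4) = 0.0625; P(data | urn E) = (8/11)(8/11) = 0.52893.
The prior-weighted likelihoods are 1/5 · 0.19753 = 0.039506, 1/5 · 0.44444 = 0.088889, 1/5 · 0.14062 = 0.028125, 1/5 · 0.0625 = 0.0125, 1/5 · 0.52893 = 0.10579; summing to 0.27481.
Normalising, the posterior is P(urn A | data) = 0.14376, P(urn B | data) = 0.32346, P(urn C | data) = 0.10235, P(urn D | data) = 0.045487, P(urn E | data) = 0.38495.
Averaging over the posterior, P(yellow next | data) = (4/9)(0.14376) + (2/3)(0.32346) + (3/8)(0.10235) + (1/4)(0.045487) + (8/11)(0.38495) = 0.60925.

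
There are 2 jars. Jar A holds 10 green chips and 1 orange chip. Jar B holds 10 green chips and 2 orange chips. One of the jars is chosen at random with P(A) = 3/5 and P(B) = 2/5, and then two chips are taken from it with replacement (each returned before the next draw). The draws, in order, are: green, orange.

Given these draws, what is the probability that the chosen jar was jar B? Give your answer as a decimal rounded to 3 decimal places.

Under each hypothesis, the probability of the observed sequence is: P(data | jar A) = (10/11)(1/11) = 0.082645; P(data | jar B) = (10/12)(2/12) = 0.13889.
Weighting by the prior gives 3/5 · 0.082645 = 0.049587, 2/5 · 0.13889 = 0.055556; these sum to 0.10514.
Hence P(jar B | data) = (0.055556) / (0.10514) = 0.52838.

0.528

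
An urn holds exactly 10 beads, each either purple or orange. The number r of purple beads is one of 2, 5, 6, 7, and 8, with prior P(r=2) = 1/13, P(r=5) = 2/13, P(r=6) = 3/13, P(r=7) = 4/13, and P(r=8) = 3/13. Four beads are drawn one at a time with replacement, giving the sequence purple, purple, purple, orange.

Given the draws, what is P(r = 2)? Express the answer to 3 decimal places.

Compute the likelihood of the observed sequence for each case: P(data | r = 2) = (2/10)(2/10)(2/10)(8/10) = 0.0064; P(data | r = 5) = (5/10)(5/10)(5/10)(5/10) = 0.0625; P(data | r = 6) = (6/10)(6/10)(6/10)(4/10) = 0.0864; P(data | r = 7) = (7/10)(7/10)(7/10)(3/10) = 0.1029; P(data | r = 8) = (8/10)(8/10)(8/10)(2/10) = 0.1024.
The prior-weighted likelihoods are 1/13 · 0.0064 = 0.00049231, 2/13 · 0.0625 = 0.0096154, 3/13 · 0.0864 = 0.019938, 4/13 · 0.1029 = 0.031662, 3/13 · 0.1024 = 0.023631; with total 0.085338.
Hence P(r = 2 | data) = (0.00049231) / (0.085338) = 0.0057689.

0.006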